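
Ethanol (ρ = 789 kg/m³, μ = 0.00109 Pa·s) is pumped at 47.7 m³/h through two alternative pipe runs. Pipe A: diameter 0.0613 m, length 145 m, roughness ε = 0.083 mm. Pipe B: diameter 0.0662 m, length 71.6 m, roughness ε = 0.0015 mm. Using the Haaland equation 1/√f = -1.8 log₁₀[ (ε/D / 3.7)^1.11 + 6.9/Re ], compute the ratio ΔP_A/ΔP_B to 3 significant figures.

Pipe A: V = Q/A = 0.01325/0.002951 = 4.49 m/s; Re = 1.992e+05; ε/D = 0.00135; Haaland → f = 0.02223; ΔP_A = f(L/D)(ρV²/2) = 4.181e+05 Pa.
Pipe B: V = Q/A = 0.01325/0.003442 = 3.85 m/s; Re = 1.845e+05; ε/D = 2.27e-05; Haaland → f = 0.01588; ΔP_B = f(L/D)(ρV²/2) = 1.004e+05 Pa.
ΔP_A/ΔP_B = 4.181e+05/1.004e+05 = 4.16.

ΔP_A/ΔP_B ≈ 4.16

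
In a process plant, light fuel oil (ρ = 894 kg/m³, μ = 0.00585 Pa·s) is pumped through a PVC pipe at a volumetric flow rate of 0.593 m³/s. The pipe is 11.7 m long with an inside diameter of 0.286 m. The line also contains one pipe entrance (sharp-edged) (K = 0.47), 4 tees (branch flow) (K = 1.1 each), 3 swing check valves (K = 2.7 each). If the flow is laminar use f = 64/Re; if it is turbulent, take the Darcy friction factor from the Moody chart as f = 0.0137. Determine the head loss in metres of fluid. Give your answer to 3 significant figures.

h_f ≈ 58.8 m

Cross-sectional area A = πD²/4 = π(0.286)²/4 = 0.06424 m²; mean velocity V = Q/A = 0.593/0.06424 = 9.231 m/s.
Reynolds number Re = ρVD/μ = 894 · 9.231 · 0.286 / 0.00585 = 4.034e+05.
Re > 4000 → turbulent; use the Moody-chart value f = 0.0137.
Total minor-loss coefficient ΣK = 1·0.47 + 4·1.1 + 3·2.7 = 13.
ΔP = [f·L/D + ΣK]·(ρV²/2) = [0.0137·11.7/0.286 + 13]·(894·9.231²/2) = [0.5605 + 13]·3.809e+04 = 5.153e+05 Pa.
Head loss h_f = ΔP/(ρg) = 5.153e+05/(894·9.81) = 58.8 m.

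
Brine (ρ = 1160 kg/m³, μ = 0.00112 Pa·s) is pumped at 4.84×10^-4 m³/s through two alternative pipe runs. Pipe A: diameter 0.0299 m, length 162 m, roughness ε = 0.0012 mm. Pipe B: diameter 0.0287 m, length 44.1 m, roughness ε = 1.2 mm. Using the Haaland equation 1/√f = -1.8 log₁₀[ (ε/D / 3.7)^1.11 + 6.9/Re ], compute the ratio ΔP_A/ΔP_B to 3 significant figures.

ΔP_A/ΔP_B ≈ 1.13

Pipe A: V = Q/A = 0.000484/0.0007022 = 0.6893 m/s; Re = 2.135e+04; ε/D = 4.01e-05; Haaland → f = 0.02539; ΔP_A = f(L/D)(ρV²/2) = 3.791e+04 Pa.
Pipe B: V = Q/A = 0.000484/0.0006469 = 0.7482 m/s; Re = 2.224e+04; ε/D = 0.0418; Haaland → f = 0.06727; ΔP_B = f(L/D)(ρV²/2) = 3.356e+04 Pa.
ΔP_A/ΔP_B = 3.791e+04/3.356e+04 = 1.13.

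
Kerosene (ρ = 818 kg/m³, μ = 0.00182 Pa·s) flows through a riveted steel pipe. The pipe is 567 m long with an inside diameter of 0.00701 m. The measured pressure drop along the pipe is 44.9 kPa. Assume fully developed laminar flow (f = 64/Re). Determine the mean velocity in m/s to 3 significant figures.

V ≈ 0.0668 m/s

For laminar flow, f = 64/Re with Re = ρVD/μ, so Darcy-Weisbach reduces to ΔP = 32μLV/D². Solving for V: V = ΔP·D²/(32μL) = 4.49e+04·(0.00701)²/(32·0.00182·567) = 0.06682 m/s.
Check: Re = ρVD/μ = 818·0.06682·0.00701/0.00182 = 210.5 < 2300, so the laminar assumption holds.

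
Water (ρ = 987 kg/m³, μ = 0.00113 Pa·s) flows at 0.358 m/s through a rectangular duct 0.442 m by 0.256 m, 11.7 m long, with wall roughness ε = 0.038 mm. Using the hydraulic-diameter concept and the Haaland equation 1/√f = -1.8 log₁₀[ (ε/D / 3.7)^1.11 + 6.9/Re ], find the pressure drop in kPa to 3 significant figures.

Hydraulic diameter D_h = 4A/P = 4·(0.442·0.256)/(2·(0.442+0.256)) = 0.4526/1.396 = 0.3242 m.
Re = ρVD_h/μ = 987·0.358·0.3242/0.00113 = 1.014e+05.
ε/D_h = 3.8e-05/0.3242 = 0.000117; Haaland gives 1/√f = -1.8 log₁₀[1.01e-05+6.81e-05] = 7.392, so f = 0.0183.
ΔP = f(L/D_h)(ρV²/2) = 0.0183·11.7/0.3242·63.25 = 41.77 Pa.
ΔP = 0.0418 kPa.

ΔP ≈ 0.0418 kPa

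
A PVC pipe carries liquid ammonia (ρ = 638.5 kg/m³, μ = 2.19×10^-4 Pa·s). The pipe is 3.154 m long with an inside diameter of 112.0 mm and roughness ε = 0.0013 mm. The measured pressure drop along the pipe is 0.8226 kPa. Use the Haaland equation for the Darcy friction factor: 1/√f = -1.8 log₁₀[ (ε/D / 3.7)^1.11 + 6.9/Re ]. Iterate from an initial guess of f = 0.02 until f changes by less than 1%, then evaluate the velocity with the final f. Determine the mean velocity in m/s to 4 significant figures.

V ≈ 2.763 m/s

Rearranging Darcy-Weisbach: V = √(2·ΔP·D/(f·L·ρ)). With ε/D = 1.3e-06/0.112 = 1.16e-05, iterate starting from f = 0.02:
  f = 0.02 → V = √(2·822.6·0.112/(0.02·3.154·638.5)) = 2.139 m/s; Re = ρVD/μ = 6.984e+05; f → 0.01248
  f = 0.01248 → V = 2.707 m/s; Re = 8.84e+05; f → 0.01202
  f = 0.01202 → V = 2.759 m/s; Re = 9.008e+05; f → 0.01199
Converged (Δf/f < 1%). With the final f = 0.01199: V = √(2·822.6·0.112/(0.01199·3.154·638.5)) = 2.763 m/s.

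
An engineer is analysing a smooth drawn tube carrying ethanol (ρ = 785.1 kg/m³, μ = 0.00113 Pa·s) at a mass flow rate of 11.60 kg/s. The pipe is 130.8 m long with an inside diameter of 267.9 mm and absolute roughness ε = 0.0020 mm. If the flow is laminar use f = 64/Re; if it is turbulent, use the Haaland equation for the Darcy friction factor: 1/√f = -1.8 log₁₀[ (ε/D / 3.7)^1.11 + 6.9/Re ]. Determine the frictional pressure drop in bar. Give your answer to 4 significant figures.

ΔP ≈ 0.002745 bar

A = πD²/4 = π(0.2679)²/4 = 0.05637 m²; mean velocity V = ṁ/(ρA) = 11.6/(785.1 · 0.05637) = 0.2621 m/s.
Reynolds number Re = ρVD/μ = 785.1 · 0.2621 · 0.2679 / 0.00113 = 4.879e+04.
Re > 4000 → turbulent. Relative roughness ε/D = 2e-06/0.2679 = 7.47e-06. Haaland: 1/√f = -1.8 log₁₀[(7.47e-06/3.7)^1.11 + 6.9/4.879e+04] = -1.8 log₁₀[4.77e-07 + 0.000141] = 6.926, so f = 0.02084.
Darcy-Weisbach: ΔP = f(L/D)(ρV²/2) = 0.02084·(130.8/0.2679)·(785.1·0.2621²/2) = 0.02084·488.2·26.97 = 274.5 Pa.
ΔP = 274.5 Pa = 0.002745 bar.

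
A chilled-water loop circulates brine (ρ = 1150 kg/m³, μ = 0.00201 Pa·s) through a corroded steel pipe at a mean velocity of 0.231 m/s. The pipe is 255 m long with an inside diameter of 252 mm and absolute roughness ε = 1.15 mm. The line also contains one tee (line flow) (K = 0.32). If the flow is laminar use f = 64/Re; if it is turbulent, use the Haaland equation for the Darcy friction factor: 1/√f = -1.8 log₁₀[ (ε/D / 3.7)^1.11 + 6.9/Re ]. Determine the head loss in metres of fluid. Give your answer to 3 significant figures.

Reynolds number Re = ρVD/μ = 1150 · 0.231 · 0.252 / 0.00201 = 3.331e+04.
Re > 4000 → turbulent. Relative roughness ε/D = 0.00115/0.252 = 0.00456. Haaland: 1/√f = -1.8 log₁₀[(0.00456/3.7)^1.11 + 6.9/3.331e+04] = -1.8 log₁₀[0.00059 + 0.000207] = 5.577, so f = 0.03215.
Total minor-loss coefficient ΣK = 1·0.32 = 0.32.
ΔP = [f·L/D + ΣK]·(ρV²/2) = [0.03215·255/0.252 + 0.32]·(1150·0.231²/2) = [32.54 + 0.32]·30.68 = 1008 Pa.
Head loss h_f = ΔP/(ρg) = 1008/(1150·9.81) = 0.0894 m.

h_f ≈ 0.0894 m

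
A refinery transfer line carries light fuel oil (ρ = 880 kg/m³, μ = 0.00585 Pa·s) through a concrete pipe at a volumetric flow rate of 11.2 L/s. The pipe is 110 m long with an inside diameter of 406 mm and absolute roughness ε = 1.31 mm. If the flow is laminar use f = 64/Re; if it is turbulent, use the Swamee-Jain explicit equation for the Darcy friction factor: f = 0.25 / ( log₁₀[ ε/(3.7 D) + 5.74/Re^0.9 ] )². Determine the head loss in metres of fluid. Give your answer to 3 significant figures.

Q = 11.2 L/s = 11.2/1000 = 0.0112 m³/s.
Cross-sectional area A = πD²/4 = π(0.406)²/4 = 0.1295 m²; mean velocity V = Q/A = 0.0112/0.1295 = 0.08651 m/s.
Reynolds number Re = ρVD/μ = 880 · 0.08651 · 0.406 / 0.00585 = 5284.
Re > 4000 → turbulent. Relative roughness ε/D = 0.00131/0.406 = 0.00323. Swamee-Jain: f = 0.25/(log₁₀[0.00323/3.7 + 5.74/5284^0.9])² = 0.25/(log₁₀[0.000872 + 0.00256])² = 0.25/(-2.464)² = 0.04116.
Darcy-Weisbach: ΔP = f(L/D)(ρV²/2) = 0.04116·(110/0.406)·(880·0.08651²/2) = 0.04116·270.9·3.293 = 36.73 Pa.
Head loss h_f = ΔP/(ρg) = 36.73/(880·9.81) = 0.00425 m.

h_f ≈ 0.00425 m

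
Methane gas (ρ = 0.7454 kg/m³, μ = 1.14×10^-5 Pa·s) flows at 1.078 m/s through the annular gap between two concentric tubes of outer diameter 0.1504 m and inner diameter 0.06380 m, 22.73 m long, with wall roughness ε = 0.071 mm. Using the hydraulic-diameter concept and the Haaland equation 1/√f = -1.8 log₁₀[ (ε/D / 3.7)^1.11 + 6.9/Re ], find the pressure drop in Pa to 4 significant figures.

ΔP ≈ 4.131 Pa

Hydraulic diameter D_h = 4A/P = D_o - D_i = 0.1504 - 0.0638 = 0.0866 m.
Re = ρVD_h/μ = 0.7454·1.078·0.0866/1.14e-05 = 6104.
ε/D_h = 7.1e-05/0.0866 = 0.00082; Haaland gives 1/√f = -1.8 log₁₀[8.78e-05+0.00113] = 5.246, so f = 0.03634.
ΔP = f(L/D_h)(ρV²/2) = 0.03634·22.73/0.0866·0.4331 = 4.131 Pa.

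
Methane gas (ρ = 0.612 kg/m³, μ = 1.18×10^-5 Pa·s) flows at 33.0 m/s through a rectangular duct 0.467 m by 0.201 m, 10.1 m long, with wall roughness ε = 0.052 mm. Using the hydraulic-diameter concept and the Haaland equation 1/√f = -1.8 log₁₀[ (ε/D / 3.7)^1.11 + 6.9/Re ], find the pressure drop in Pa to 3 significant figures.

Hydraulic diameter D_h = 4A/P = 4·(0.467·0.201)/(2·(0.467+0.201)) = 0.3755/1.336 = 0.281 m.
Re = ρVD_h/μ = 0.612·33·0.281/1.18e-05 = 4.81e+05.
ε/D_h = 5.2e-05/0.281 = 0.000185; Haaland gives 1/√f = -1.8 log₁₀[1.68e-05+1.43e-05] = 8.111, so f = 0.0152.
ΔP = f(L/D_h)(ρV²/2) = 0.0152·10.1/0.281·333.2 = 182 Pa.

ΔP ≈ 182 Pa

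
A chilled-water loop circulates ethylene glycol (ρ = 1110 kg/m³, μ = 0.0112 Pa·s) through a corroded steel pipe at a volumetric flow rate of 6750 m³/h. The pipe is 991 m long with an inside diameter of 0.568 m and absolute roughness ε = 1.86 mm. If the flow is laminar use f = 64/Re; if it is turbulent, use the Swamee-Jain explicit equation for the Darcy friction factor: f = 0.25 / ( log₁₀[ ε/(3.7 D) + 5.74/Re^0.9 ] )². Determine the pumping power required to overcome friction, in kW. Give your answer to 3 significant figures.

Q = 6750 m³/h = 6750/3600 = 1.875 m³/s.
Cross-sectional area A = πD²/4 = π(0.568)²/4 = 0.2534 m²; mean velocity V = Q/A = 1.875/0.2534 = 7.4 m/s.
Reynolds number Re = ρVD/μ = 1110 · 7.4 · 0.568 / 0.0112 = 4.166e+05.
Re > 4000 → turbulent. Relative roughness ε/D = 0.00186/0.568 = 0.00327. Swamee-Jain: f = 0.25/(log₁₀[0.00327/3.7 + 5.74/4.166e+05^0.9])² = 0.25/(log₁₀[0.000885 + 5.03e-05])² = 0.25/(-3.029)² = 0.02725.
Darcy-Weisbach: ΔP = f(L/D)(ρV²/2) = 0.02725·(991/0.568)·(1110·7.4²/2) = 0.02725·1745·3.039e+04 = 1.445e+06 Pa.
Pumping power P = QΔP = 1.875·1.445e+06 = 2709000 W = 2710 kW.

P ≈ 2710 kW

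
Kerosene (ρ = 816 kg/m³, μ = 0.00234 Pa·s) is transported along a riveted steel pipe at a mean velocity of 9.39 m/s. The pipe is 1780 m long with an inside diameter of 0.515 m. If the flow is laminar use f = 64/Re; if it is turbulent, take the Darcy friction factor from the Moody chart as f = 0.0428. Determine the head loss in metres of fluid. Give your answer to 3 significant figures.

Reynolds number Re = ρVD/μ = 816 · 9.39 · 0.515 / 0.00234 = 1.686e+06.
Re > 4000 → turbulent; use the Moody-chart value f = 0.0428.
Darcy-Weisbach: ΔP = f(L/D)(ρV²/2) = 0.0428·(1780/0.515)·(816·9.39²/2) = 0.0428·3456·3.597e+04 = 5.322e+06 Pa.
Head loss h_f = ΔP/(ρg) = 5.322e+06/(816·9.81) = 665 m.

h_f ≈ 665 m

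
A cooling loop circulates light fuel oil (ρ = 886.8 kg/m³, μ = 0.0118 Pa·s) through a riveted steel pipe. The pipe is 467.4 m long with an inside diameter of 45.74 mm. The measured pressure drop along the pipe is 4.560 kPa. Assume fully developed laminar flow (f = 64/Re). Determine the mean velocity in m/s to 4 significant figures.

For laminar flow, f = 64/Re with Re = ρVD/μ, so Darcy-Weisbach reduces to ΔP = 32μLV/D². Solving for V: V = ΔP·D²/(32μL) = 4560·(0.04574)²/(32·0.0118·467.4) = 0.05406 m/s.
Check: Re = ρVD/μ = 886.8·0.05406·0.04574/0.0118 = 185.8 < 2300, so the laminar assumption holds.

V ≈ 0.05406 m/s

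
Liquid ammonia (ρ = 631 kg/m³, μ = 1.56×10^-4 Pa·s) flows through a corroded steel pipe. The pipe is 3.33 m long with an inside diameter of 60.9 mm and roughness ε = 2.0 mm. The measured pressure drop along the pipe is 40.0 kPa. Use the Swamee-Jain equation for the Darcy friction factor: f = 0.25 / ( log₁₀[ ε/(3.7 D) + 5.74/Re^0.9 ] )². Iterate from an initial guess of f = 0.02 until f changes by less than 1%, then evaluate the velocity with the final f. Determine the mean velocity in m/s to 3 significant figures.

Rearranging Darcy-Weisbach: V = √(2·ΔP·D/(f·L·ρ)). With ε/D = 0.002/0.0609 = 0.0328, iterate starting from f = 0.02:
  f = 0.02 → V = √(2·4e+04·0.0609/(0.02·3.33·631)) = 10.77 m/s; Re = ρVD/μ = 2.652e+06; f → 0.05941
  f = 0.05941 → V = 6.247 m/s; Re = 1.539e+06; f → 0.05943
Converged (Δf/f < 1%). With the final f = 0.05943: V = √(2·4e+04·0.0609/(0.05943·3.33·631)) = 6.246 m/s.

V ≈ 6.25 m/s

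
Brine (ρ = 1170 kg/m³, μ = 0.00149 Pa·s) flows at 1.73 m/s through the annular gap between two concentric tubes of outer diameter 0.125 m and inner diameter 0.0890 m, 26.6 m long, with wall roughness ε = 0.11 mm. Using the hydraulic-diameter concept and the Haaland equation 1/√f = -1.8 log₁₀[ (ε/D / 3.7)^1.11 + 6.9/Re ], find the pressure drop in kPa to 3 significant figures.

ΔP ≈ 37.0 kPa

Hydraulic diameter D_h = 4A/P = D_o - D_i = 0.125 - 0.089 = 0.036 m.
Re = ρVD_h/μ = 1170·1.73·0.036/0.00149 = 4.89e+04.
ε/D_h = 0.00011/0.036 = 0.00306; Haaland gives 1/√f = -1.8 log₁₀[0.000378+0.000141] = 5.912, so f = 0.02861.
ΔP = f(L/D_h)(ρV²/2) = 0.02861·26.6/0.036·1751 = 3.701e+04 Pa.
ΔP = 37.0 kPa.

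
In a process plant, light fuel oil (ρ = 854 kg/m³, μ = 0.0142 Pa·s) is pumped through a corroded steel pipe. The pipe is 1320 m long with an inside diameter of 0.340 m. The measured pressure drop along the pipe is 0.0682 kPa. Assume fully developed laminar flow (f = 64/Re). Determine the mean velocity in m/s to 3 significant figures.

For laminar flow, f = 64/Re with Re = ρVD/μ, so Darcy-Weisbach reduces to ΔP = 32μLV/D². Solving for V: V = ΔP·D²/(32μL) = 68.2·(0.34)²/(32·0.0142·1320) = 0.01314 m/s.
Check: Re = ρVD/μ = 854·0.01314·0.34/0.0142 = 268.8 < 2300, so the laminar assumption holds.

V ≈ 0.0131 m/s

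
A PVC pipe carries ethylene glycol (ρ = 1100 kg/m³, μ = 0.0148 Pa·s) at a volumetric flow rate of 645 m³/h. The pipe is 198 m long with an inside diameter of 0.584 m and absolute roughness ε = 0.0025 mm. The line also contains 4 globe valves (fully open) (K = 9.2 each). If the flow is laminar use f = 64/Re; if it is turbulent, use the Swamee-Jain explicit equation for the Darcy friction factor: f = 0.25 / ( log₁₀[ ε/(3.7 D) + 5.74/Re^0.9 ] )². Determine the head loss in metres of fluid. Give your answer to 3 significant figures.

Q = 645 m³/h = 645/3600 = 0.1792 m³/s.
Cross-sectional area A = πD²/4 = π(0.584)²/4 = 0.2679 m²; mean velocity V = Q/A = 0.1792/0.2679 = 0.6689 m/s.
Reynolds number Re = ρVD/μ = 1100 · 0.6689 · 0.584 / 0.0148 = 2.903e+04.
Re > 4000 → turbulent. Relative roughness ε/D = 2.5e-06/0.584 = 4.28e-06. Swamee-Jain: f = 0.25/(log₁₀[4.28e-06/3.7 + 5.74/2.903e+04^0.9])² = 0.25/(log₁₀[1.16e-06 + 0.000552])² = 0.25/(-3.257)² = 0.02357.
Total minor-loss coefficient ΣK = 4·9.2 = 36.8.
ΔP = [f·L/D + ΣK]·(ρV²/2) = [0.02357·198/0.584 + 36.8]·(1100·0.6689²/2) = [7.991 + 36.8]·246.1 = 1.102e+04 Pa.
Head loss h_f = ΔP/(ρg) = 1.102e+04/(1100·9.81) = 1.02 m.

h_f ≈ 1.02 m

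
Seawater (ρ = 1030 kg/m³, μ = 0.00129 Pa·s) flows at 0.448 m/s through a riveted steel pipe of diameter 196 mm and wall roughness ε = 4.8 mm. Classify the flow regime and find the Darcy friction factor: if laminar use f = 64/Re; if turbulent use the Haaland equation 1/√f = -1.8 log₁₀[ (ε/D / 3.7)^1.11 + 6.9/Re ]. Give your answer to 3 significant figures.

Re = ρVD/μ = 1030·0.448·0.196/0.00129 = 7.011e+04.
Re > 4000 → turbulent. ε/D = 0.0048/0.196 = 0.0245; Haaland: 1/√f = -1.8 log₁₀[0.00381 + 9.84e-05] = 4.334, so f = 0.05323.

f ≈ 0.0532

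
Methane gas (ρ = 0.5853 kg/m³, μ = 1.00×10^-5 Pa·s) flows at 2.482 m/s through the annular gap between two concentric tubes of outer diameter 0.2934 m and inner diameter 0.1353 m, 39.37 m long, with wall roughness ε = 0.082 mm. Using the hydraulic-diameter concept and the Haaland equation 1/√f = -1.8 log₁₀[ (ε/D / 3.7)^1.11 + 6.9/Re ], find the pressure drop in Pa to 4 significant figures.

ΔP ≈ 11.63 Pa

Hydraulic diameter D_h = 4A/P = D_o - D_i = 0.2934 - 0.1353 = 0.1581 m.
Re = ρVD_h/μ = 0.5853·2.482·0.1581/1e-05 = 2.297e+04.
ε/D_h = 8.2e-05/0.1581 = 0.000519; Haaland gives 1/√f = -1.8 log₁₀[5.28e-05+0.0003] = 6.213, so f = 0.0259.
ΔP = f(L/D_h)(ρV²/2) = 0.0259·39.37/0.1581·1.803 = 11.63 Pa.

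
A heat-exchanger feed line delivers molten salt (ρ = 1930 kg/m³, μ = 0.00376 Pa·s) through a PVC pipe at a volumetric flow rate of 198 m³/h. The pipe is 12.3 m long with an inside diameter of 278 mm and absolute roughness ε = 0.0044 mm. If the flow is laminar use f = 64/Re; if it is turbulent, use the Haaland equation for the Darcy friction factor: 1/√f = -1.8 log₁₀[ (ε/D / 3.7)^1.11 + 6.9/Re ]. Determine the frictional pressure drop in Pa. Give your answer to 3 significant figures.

ΔP ≈ 595 Pa

Q = 198 m³/h = 198/3600 = 0.055 m³/s.
Cross-sectional area A = πD²/4 = π(0.278)²/4 = 0.0607 m²; mean velocity V = Q/A = 0.055/0.0607 = 0.9061 m/s.
Reynolds number Re = ρVD/μ = 1930 · 0.9061 · 0.278 / 0.00376 = 1.293e+05.
Re > 4000 → turbulent. Relative roughness ε/D = 4.4e-06/0.278 = 1.58e-05. Haaland: 1/√f = -1.8 log₁₀[(1.58e-05/3.7)^1.11 + 6.9/1.293e+05] = -1.8 log₁₀[1.1e-06 + 5.34e-05] = 7.675, so f = 0.01698.
Darcy-Weisbach: ΔP = f(L/D)(ρV²/2) = 0.01698·(12.3/0.278)·(1930·0.9061²/2) = 0.01698·44.24·792.3 = 595.1 Pa.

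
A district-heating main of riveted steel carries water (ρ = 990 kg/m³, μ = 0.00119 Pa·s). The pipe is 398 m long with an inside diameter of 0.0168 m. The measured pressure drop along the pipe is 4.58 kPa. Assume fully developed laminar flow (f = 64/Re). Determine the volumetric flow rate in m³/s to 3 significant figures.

For laminar flow, f = 64/Re with Re = ρVD/μ, so Darcy-Weisbach reduces to ΔP = 32μLV/D². Solving for V: V = ΔP·D²/(32μL) = 4580·(0.0168)²/(32·0.00119·398) = 0.08529 m/s.
Check: Re = ρVD/μ = 990·0.08529·0.0168/0.00119 = 1192 < 2300, so the laminar assumption holds.
Q = V·A = 0.08529·(π/4·0.0168²) = 1.891e-05 m³/s = 1.89×10^-5 m³/s.

Q ≈ 1.89×10^-5 m³/s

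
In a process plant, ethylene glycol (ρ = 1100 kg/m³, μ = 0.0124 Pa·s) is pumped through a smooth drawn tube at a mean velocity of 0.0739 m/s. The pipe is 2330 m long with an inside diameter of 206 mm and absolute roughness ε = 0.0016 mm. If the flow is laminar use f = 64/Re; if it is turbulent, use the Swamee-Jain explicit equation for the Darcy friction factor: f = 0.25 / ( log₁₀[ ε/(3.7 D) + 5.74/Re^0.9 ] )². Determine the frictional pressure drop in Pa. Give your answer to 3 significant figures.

ΔP ≈ 1610 Pa

Reynolds number Re = ρVD/μ = 1100 · 0.0739 · 0.206 / 0.0124 = 1350.
Re < 2300 → laminar flow, so f = 64/Re = 64/1350 = 0.04739 (the turbulent correlation is not needed).
Darcy-Weisbach: ΔP = f(L/D)(ρV²/2) = 0.04739·(2330/0.206)·(1100·0.0739²/2) = 0.04739·1.131e+04·3.004 = 1610 Pa.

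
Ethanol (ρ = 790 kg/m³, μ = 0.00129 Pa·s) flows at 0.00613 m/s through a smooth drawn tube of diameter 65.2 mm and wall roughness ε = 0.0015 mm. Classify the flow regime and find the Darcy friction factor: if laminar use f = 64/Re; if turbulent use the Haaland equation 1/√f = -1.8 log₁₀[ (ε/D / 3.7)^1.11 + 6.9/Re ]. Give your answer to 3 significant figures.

Re = ρVD/μ = 790·0.00613·0.0652/0.00129 = 244.8.
Re < 2300 → laminar, so f = 64/Re = 0.2615 (roughness is irrelevant in laminar flow).

f ≈ 0.261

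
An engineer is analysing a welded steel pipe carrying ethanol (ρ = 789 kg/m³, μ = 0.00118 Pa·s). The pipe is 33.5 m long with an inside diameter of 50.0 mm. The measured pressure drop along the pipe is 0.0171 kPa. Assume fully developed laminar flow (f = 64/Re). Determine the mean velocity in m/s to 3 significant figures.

V ≈ 0.0338 m/s

For laminar flow, f = 64/Re with Re = ρVD/μ, so Darcy-Weisbach reduces to ΔP = 32μLV/D². Solving for V: V = ΔP·D²/(32μL) = 17.1·(0.05)²/(32·0.00118·33.5) = 0.0338 m/s.
Check: Re = ρVD/μ = 789·0.0338·0.05/0.00118 = 1130 < 2300, so the laminar assumption holds.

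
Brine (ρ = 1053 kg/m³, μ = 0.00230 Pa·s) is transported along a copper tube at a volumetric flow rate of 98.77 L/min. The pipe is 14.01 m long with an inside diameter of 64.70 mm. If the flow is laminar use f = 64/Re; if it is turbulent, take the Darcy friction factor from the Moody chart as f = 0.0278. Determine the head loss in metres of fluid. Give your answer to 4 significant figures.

h_f ≈ 0.07692 m

Q = 98.77 L/min = 98.77/60000 = 0.001646 m³/s.
Cross-sectional area A = πD²/4 = π(0.0647)²/4 = 0.003288 m²; mean velocity V = Q/A = 0.001646/0.003288 = 0.5007 m/s.
Reynolds number Re = ρVD/μ = 1053 · 0.5007 · 0.0647 / 0.0023 = 1.483e+04.
Re > 4000 → turbulent; use the Moody-chart value f = 0.0278.
Darcy-Weisbach: ΔP = f(L/D)(ρV²/2) = 0.0278·(14.01/0.0647)·(1053·0.5007²/2) = 0.0278·216.5·132 = 794.6 Pa.
Head loss h_f = ΔP/(ρg) = 794.6/(1053·9.81) = 0.07692 m.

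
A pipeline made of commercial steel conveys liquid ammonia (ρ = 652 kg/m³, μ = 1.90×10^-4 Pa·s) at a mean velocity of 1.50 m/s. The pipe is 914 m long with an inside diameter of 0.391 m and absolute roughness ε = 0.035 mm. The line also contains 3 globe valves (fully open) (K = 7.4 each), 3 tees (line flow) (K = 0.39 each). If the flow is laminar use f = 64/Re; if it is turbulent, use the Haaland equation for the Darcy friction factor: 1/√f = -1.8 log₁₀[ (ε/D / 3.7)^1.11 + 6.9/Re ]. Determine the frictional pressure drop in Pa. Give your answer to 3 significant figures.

Reynolds number Re = ρVD/μ = 652 · 1.5 · 0.391 / 0.00019 = 2.013e+06.
Re > 4000 → turbulent. Relative roughness ε/D = 3.5e-05/0.391 = 8.95e-05. Haaland: 1/√f = -1.8 log₁₀[(8.95e-05/3.7)^1.11 + 6.9/2.013e+06] = -1.8 log₁₀[7.51e-06 + 3.43e-06] = 8.93, so f = 0.01254.
Total minor-loss coefficient ΣK = 3·7.4 + 3·0.39 = 23.4.
ΔP = [f·L/D + ΣK]·(ρV²/2) = [0.01254·914/0.391 + 23.4]·(652·1.5²/2) = [29.32 + 23.4]·733.5 = 3.865e+04 Pa.

ΔP ≈ 38600 Pa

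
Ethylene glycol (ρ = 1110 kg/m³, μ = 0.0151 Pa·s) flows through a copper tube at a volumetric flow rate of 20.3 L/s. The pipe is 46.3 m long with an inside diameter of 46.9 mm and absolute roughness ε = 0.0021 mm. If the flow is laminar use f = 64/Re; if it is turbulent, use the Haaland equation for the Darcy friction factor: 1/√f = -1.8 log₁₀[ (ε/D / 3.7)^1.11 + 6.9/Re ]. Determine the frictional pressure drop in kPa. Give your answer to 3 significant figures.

Q = 20.3 L/s = 20.3/1000 = 0.0203 m³/s.
Cross-sectional area A = πD²/4 = π(0.0469)²/4 = 0.001728 m²; mean velocity V = Q/A = 0.0203/0.001728 = 11.75 m/s.
Reynolds number Re = ρVD/μ = 1110 · 11.75 · 0.0469 / 0.0151 = 4.051e+04.
Re > 4000 → turbulent. Relative roughness ε/D = 2.1e-06/0.0469 = 4.48e-05. Haaland: 1/√f = -1.8 log₁₀[(4.48e-05/3.7)^1.11 + 6.9/4.051e+04] = -1.8 log₁₀[3.48e-06 + 0.00017] = 6.768, so f = 0.02183.
Darcy-Weisbach: ΔP = f(L/D)(ρV²/2) = 0.02183·(46.3/0.0469)·(1110·11.75²/2) = 0.02183·987.2·7.663e+04 = 1.652e+06 Pa.
ΔP = 1.652e+06 Pa = 1650 kPa.

ΔP ≈ 1650 kPa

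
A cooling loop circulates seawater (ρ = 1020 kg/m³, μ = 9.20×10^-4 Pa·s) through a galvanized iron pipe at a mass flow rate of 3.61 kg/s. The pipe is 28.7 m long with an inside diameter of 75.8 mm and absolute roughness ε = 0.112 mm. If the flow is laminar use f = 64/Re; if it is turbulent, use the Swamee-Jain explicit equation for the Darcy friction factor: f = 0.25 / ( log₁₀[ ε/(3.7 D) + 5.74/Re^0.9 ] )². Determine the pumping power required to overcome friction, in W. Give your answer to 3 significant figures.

P ≈ 10.4 W

A = πD²/4 = π(0.0758)²/4 = 0.004513 m²; mean velocity V = ṁ/(ρA) = 3.61/(1020 · 0.004513) = 0.7843 m/s.
Reynolds number Re = ρVD/μ = 1020 · 0.7843 · 0.0758 / 0.00092 = 6.591e+04.
Re > 4000 → turbulent. Relative roughness ε/D = 0.000112/0.0758 = 0.00148. Swamee-Jain: f = 0.25/(log₁₀[0.00148/3.7 + 5.74/6.591e+04^0.9])² = 0.25/(log₁₀[0.000399 + 0.000264])² = 0.25/(-3.178)² = 0.02475.
Darcy-Weisbach: ΔP = f(L/D)(ρV²/2) = 0.02475·(28.7/0.0758)·(1020·0.7843²/2) = 0.02475·378.6·313.7 = 2940 Pa.
Q = ṁ/ρ = 3.61/1020 = 0.003539 m³/s.
Pumping power P = QΔP = 0.003539·2940 = 10.40 W = 10.4 W.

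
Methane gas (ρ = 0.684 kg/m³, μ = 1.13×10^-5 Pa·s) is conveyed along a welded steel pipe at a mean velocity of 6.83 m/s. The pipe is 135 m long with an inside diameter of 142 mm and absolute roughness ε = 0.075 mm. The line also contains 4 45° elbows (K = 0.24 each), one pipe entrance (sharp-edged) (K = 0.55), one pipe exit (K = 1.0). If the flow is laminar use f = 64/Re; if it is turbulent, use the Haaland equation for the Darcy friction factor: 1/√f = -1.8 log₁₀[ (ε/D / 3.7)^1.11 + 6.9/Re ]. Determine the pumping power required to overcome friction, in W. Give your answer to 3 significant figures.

P ≈ 40.0 W

Reynolds number Re = ρVD/μ = 0.684 · 6.83 · 0.142 / 1.13e-05 = 5.871e+04.
Re > 4000 → turbulent. Relative roughness ε/D = 7.5e-05/0.142 = 0.000528. Haaland: 1/√f = -1.8 log₁₀[(0.000528/3.7)^1.11 + 6.9/5.871e+04] = -1.8 log₁₀[5.39e-05 + 0.000118] = 6.779, so f = 0.02176.
Total minor-loss coefficient ΣK = 4·0.24 + 1·0.55 + 1·1 = 2.51.
ΔP = [f·L/D + ΣK]·(ρV²/2) = [0.02176·135/0.142 + 2.51]·(0.684·6.83²/2) = [20.69 + 2.51]·15.95 = 370.1 Pa.
Q = V·A = 6.83·0.01584 = 0.1082 m³/s.
Pumping power P = QΔP = 0.1082·370.1 = 40.04 W = 40.0 W.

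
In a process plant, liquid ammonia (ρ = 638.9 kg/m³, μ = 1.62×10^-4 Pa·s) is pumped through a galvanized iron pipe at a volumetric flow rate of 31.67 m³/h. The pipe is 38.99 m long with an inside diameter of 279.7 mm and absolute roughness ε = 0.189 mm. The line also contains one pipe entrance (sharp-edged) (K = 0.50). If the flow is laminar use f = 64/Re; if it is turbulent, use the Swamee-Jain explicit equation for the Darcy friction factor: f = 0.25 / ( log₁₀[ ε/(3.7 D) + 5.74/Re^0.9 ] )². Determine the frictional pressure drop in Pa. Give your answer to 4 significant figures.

Q = 31.67 m³/h = 31.67/3600 = 0.008797 m³/s.
Cross-sectional area A = πD²/4 = π(0.2797)²/4 = 0.06144 m²; mean velocity V = Q/A = 0.008797/0.06144 = 0.1432 m/s.
Reynolds number Re = ρVD/μ = 638.9 · 0.1432 · 0.2797 / 0.000162 = 1.579e+05.
Re > 4000 → turbulent. Relative roughness ε/D = 0.000189/0.2797 = 0.000676. Swamee-Jain: f = 0.25/(log₁₀[0.000676/3.7 + 5.74/1.579e+05^0.9])² = 0.25/(log₁₀[0.000183 + 0.00012])² = 0.25/(-3.519)² = 0.02019.
Total minor-loss coefficient ΣK = 1·0.5 = 0.5.
ΔP = [f·L/D + ΣK]·(ρV²/2) = [0.02019·38.99/0.2797 + 0.5]·(638.9·0.1432²/2) = [2.815 + 0.5]·6.549 = 21.71 Pa.

ΔP ≈ 21.71 Pa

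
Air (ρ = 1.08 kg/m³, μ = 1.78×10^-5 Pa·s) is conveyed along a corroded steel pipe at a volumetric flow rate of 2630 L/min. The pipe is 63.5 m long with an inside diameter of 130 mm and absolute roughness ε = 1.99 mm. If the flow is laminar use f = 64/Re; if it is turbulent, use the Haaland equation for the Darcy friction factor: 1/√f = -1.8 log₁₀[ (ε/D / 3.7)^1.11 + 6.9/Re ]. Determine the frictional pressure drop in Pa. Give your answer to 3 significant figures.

Q = 2630 L/min = 2630/60000 = 0.04383 m³/s.
Cross-sectional area A = πD²/4 = π(0.13)²/4 = 0.01327 m²; mean velocity V = Q/A = 0.04383/0.01327 = 3.302 m/s.
Reynolds number Re = ρVD/μ = 1.08 · 3.302 · 0.13 / 1.78e-05 = 2.605e+04.
Re > 4000 → turbulent. Relative roughness ε/D = 0.00199/0.13 = 0.0153. Haaland: 1/√f = -1.8 log₁₀[(0.0153/3.7)^1.11 + 6.9/2.605e+04] = -1.8 log₁₀[0.00226 + 0.000265] = 4.675, so f = 0.04575.
Darcy-Weisbach: ΔP = f(L/D)(ρV²/2) = 0.04575·(63.5/0.13)·(1.08·3.302²/2) = 0.04575·488.5·5.889 = 131.6 Pa.

ΔP ≈ 132 Pa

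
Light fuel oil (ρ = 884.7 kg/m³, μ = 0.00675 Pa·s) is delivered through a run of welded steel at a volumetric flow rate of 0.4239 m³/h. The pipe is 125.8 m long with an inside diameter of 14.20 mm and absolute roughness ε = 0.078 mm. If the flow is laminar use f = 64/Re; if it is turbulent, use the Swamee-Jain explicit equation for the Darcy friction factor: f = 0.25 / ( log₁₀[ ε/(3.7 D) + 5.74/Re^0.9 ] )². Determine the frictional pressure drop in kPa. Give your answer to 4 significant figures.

Q = 0.4239 m³/h = 0.4239/3600 = 0.0001178 m³/s.
Cross-sectional area A = πD²/4 = π(0.0142)²/4 = 0.0001584 m²; mean velocity V = Q/A = 0.0001178/0.0001584 = 0.7435 m/s.
Reynolds number Re = ρVD/μ = 884.7 · 0.7435 · 0.0142 / 0.00675 = 1384.
Re < 2300 → laminar flow, so f = 64/Re = 64/1384 = 0.04625 (the turbulent correlation is not needed).
Darcy-Weisbach: ΔP = f(L/D)(ρV²/2) = 0.04625·(125.8/0.0142)·(884.7·0.7435²/2) = 0.04625·8859·244.5 = 1.002e+05 Pa.
ΔP = 1.002e+05 Pa = 100.2 kPa.

ΔP ≈ 100.2 kPa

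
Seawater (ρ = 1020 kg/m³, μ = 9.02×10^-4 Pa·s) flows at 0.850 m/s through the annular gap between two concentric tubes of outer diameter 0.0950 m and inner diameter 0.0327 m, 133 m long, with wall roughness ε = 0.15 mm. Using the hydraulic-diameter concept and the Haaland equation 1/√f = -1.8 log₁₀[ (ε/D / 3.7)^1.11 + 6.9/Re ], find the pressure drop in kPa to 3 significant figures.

Hydraulic diameter D_h = 4A/P = D_o - D_i = 0.095 - 0.0327 = 0.0623 m.
Re = ρVD_h/μ = 1020·0.85·0.0623/0.000902 = 5.988e+04.
ε/D_h = 0.00015/0.0623 = 0.00241; Haaland gives 1/√f = -1.8 log₁₀[0.00029+0.000115] = 6.106, so f = 0.02683.
ΔP = f(L/D_h)(ρV²/2) = 0.02683·133/0.0623·368.5 = 2.11e+04 Pa.
ΔP = 21.1 kPa.

ΔP ≈ 21.1 kPa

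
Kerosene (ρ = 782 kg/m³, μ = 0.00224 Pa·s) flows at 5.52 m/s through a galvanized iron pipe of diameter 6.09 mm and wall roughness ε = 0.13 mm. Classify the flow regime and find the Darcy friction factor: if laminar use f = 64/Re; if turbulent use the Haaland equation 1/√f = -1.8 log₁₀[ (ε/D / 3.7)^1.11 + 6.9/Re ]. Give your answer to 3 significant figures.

f ≈ 0.0530

Re = ρVD/μ = 782·5.52·0.00609/0.00224 = 1.174e+04.
Re > 4000 → turbulent. ε/D = 0.00013/0.00609 = 0.0213; Haaland: 1/√f = -1.8 log₁₀[0.00327 + 0.000588] = 4.344, so f = 0.05299.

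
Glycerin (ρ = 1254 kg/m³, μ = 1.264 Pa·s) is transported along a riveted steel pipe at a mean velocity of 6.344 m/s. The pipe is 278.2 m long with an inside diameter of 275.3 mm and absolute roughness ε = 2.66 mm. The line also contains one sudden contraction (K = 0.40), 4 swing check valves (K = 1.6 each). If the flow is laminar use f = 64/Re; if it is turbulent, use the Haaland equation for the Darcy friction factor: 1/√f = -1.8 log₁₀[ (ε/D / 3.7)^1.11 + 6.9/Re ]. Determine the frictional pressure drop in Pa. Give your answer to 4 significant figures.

ΔP ≈ 1113000 Pa

Reynolds number Re = ρVD/μ = 1254 · 6.344 · 0.2753 / 1.26 = 1733.
Re < 2300 → laminar flow, so f = 64/Re = 64/1733 = 0.03694 (the turbulent correlation is not needed).
Total minor-loss coefficient ΣK = 1·0.4 + 4·1.6 = 6.8.
ΔP = [f·L/D + ΣK]·(ρV²/2) = [0.03694·278.2/0.2753 + 6.8]·(1254·6.344²/2) = [37.33 + 6.8]·2.523e+04 = 1.113e+06 Pa.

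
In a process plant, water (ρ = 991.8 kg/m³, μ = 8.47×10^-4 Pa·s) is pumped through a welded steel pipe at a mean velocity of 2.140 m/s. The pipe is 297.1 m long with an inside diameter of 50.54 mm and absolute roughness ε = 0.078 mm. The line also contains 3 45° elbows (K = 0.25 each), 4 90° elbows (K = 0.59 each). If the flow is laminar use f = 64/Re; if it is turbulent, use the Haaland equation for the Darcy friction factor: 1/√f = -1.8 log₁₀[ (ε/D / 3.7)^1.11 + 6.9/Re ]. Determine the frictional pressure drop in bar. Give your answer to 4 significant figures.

ΔP ≈ 3.189 bar

Reynolds number Re = ρVD/μ = 991.8 · 2.14 · 0.05054 / 0.000847 = 1.266e+05.
Re > 4000 → turbulent. Relative roughness ε/D = 7.8e-05/0.05054 = 0.00154. Haaland: 1/√f = -1.8 log₁₀[(0.00154/3.7)^1.11 + 6.9/1.266e+05] = -1.8 log₁₀[0.000177 + 5.45e-05] = 6.543, so f = 0.02336.
Total minor-loss coefficient ΣK = 3·0.25 + 4·0.59 = 3.11.
ΔP = [f·L/D + ΣK]·(ρV²/2) = [0.02336·297.1/0.05054 + 3.11]·(991.8·2.14²/2) = [137.3 + 3.11]·2271 = 3.189e+05 Pa.
ΔP = 3.189e+05 Pa = 3.189 bar.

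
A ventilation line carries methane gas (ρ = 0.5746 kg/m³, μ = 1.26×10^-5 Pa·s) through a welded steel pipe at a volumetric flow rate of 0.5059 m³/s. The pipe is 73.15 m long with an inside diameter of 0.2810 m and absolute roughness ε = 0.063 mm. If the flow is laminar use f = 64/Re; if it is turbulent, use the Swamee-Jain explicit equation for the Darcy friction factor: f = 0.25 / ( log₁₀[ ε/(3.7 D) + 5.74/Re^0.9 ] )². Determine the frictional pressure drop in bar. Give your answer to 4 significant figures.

Cross-sectional area A = πD²/4 = π(0.281)²/4 = 0.06202 m²; mean velocity V = Q/A = 0.5059/0.06202 = 8.158 m/s.
Reynolds number Re = ρVD/μ = 0.5746 · 8.158 · 0.281 / 1.26e-05 = 1.045e+05.
Re > 4000 → turbulent. Relative roughness ε/D = 6.3e-05/0.281 = 0.000224. Swamee-Jain: f = 0.25/(log₁₀[0.000224/3.7 + 5.74/1.045e+05^0.9])² = 0.25/(log₁₀[6.06e-05 + 0.000174])² = 0.25/(-3.629)² = 0.01898.
Darcy-Weisbach: ΔP = f(L/D)(ρV²/2) = 0.01898·(73.15/0.281)·(0.5746·8.158²/2) = 0.01898·260.3·19.12 = 94.48 Pa.
ΔP = 94.48 Pa = 9.448×10^-4 bar.

ΔP ≈ 9.448×10^-4 bar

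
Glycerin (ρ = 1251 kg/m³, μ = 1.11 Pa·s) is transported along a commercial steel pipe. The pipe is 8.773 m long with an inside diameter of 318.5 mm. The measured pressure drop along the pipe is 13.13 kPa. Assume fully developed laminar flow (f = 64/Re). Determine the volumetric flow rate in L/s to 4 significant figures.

Q ≈ 340.5 L/s

For laminar flow, f = 64/Re with Re = ρVD/μ, so Darcy-Weisbach reduces to ΔP = 32μLV/D². Solving for V: V = ΔP·D²/(32μL) = 1.313e+04·(0.3185)²/(32·1.11·8.773) = 4.274 m/s.
Check: Re = ρVD/μ = 1251·4.274·0.3185/1.11 = 1534 < 2300, so the laminar assumption holds.
Q = V·A = 4.274·(π/4·0.3185²) = 0.3405 m³/s = 340.5 L/s.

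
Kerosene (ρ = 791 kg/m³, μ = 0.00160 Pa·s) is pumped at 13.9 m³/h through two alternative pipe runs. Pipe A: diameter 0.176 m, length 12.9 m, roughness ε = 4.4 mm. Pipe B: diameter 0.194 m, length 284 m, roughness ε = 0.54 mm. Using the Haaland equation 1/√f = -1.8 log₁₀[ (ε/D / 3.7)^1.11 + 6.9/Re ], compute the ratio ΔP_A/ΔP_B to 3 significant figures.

ΔP_A/ΔP_B ≈ 0.124

Pipe A: V = Q/A = 0.003861/0.02433 = 0.1587 m/s; Re = 1.381e+04; ε/D = 0.025; Haaland → f = 0.05557; ΔP_A = f(L/D)(ρV²/2) = 40.58 Pa.
Pipe B: V = Q/A = 0.003861/0.02956 = 0.1306 m/s; Re = 1.253e+04; ε/D = 0.00278; Haaland → f = 0.03318; ΔP_B = f(L/D)(ρV²/2) = 327.8 Pa.
ΔP_A/ΔP_B = 40.58/327.8 = 0.124.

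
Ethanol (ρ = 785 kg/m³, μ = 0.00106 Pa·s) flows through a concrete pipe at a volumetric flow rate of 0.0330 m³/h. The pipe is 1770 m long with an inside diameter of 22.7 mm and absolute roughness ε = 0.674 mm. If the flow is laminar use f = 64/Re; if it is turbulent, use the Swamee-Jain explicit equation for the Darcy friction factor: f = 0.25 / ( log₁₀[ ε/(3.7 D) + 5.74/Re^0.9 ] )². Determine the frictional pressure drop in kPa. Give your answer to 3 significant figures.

Q = 0.0330 m³/h = 0.0330/3600 = 9.167e-06 m³/s.
Cross-sectional area A = πD²/4 = π(0.0227)²/4 = 0.0004047 m²; mean velocity V = Q/A = 9.167e-06/0.0004047 = 0.02265 m/s.
Reynolds number Re = ρVD/μ = 785 · 0.02265 · 0.0227 / 0.00106 = 380.8.
Re < 2300 → laminar flow, so f = 64/Re = 64/380.8 = 0.1681 (the turbulent correlation is not needed).
Darcy-Weisbach: ΔP = f(L/D)(ρV²/2) = 0.1681·(1770/0.0227)·(785·0.02265²/2) = 0.1681·7.797e+04·0.2014 = 2639 Pa.
ΔP = 2639 Pa = 2.64 kPa.

ΔP ≈ 2.64 kPa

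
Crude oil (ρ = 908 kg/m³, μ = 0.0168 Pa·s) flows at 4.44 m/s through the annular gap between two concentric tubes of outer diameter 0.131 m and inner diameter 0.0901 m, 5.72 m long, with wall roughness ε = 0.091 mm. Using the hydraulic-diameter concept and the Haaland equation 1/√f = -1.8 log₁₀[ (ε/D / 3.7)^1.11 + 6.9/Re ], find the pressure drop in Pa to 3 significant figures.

ΔP ≈ 42500 Pa

Hydraulic diameter D_h = 4A/P = D_o - D_i = 0.131 - 0.0901 = 0.0409 m.
Re = ρVD_h/μ = 908·4.44·0.0409/0.0168 = 9815.
ε/D_h = 9.1e-05/0.0409 = 0.00222; Haaland gives 1/√f = -1.8 log₁₀[0.000266+0.000703] = 5.425, so f = 0.03398.
ΔP = f(L/D_h)(ρV²/2) = 0.03398·5.72/0.0409·8950 = 4.254e+04 Pa.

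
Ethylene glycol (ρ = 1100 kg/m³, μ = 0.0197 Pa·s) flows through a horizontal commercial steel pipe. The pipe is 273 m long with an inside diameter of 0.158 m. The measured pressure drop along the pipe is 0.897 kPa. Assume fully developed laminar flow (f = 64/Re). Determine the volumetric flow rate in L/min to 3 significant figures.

For laminar flow, f = 64/Re with Re = ρVD/μ, so Darcy-Weisbach reduces to ΔP = 32μLV/D². Solving for V: V = ΔP·D²/(32μL) = 897·(0.158)²/(32·0.0197·273) = 0.1301 m/s.
Check: Re = ρVD/μ = 1100·0.1301·0.158/0.0197 = 1148 < 2300, so the laminar assumption holds.
Q = V·A = 0.1301·(π/4·0.158²) = 0.002551 m³/s = 153 L/min.

Q ≈ 153 L/min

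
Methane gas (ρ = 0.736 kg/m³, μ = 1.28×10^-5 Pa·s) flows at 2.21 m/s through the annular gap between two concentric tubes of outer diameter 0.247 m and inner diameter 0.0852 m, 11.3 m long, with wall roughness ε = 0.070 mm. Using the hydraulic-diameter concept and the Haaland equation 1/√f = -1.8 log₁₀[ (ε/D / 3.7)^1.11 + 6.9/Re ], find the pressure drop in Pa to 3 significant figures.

ΔP ≈ 3.31 Pa

Hydraulic diameter D_h = 4A/P = D_o - D_i = 0.247 - 0.0852 = 0.1618 m.
Re = ρVD_h/μ = 0.736·2.21·0.1618/1.28e-05 = 2.056e+04.
ε/D_h = 7e-05/0.1618 = 0.000433; Haaland gives 1/√f = -1.8 log₁₀[4.32e-05+0.000336] = 6.159, so f = 0.02636.
ΔP = f(L/D_h)(ρV²/2) = 0.02636·11.3/0.1618·1.797 = 3.309 Pa.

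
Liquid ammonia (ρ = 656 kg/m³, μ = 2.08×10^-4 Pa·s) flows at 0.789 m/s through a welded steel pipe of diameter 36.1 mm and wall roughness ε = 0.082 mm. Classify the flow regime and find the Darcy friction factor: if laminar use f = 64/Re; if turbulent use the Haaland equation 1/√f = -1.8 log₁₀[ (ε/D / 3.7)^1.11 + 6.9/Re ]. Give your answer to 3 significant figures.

Re = ρVD/μ = 656·0.789·0.0361/0.000208 = 8.983e+04.
Re > 4000 → turbulent. ε/D = 8.2e-05/0.0361 = 0.00227; Haaland: 1/√f = -1.8 log₁₀[0.000272 + 7.68e-05] = 6.223, so f = 0.02582.

f ≈ 0.0258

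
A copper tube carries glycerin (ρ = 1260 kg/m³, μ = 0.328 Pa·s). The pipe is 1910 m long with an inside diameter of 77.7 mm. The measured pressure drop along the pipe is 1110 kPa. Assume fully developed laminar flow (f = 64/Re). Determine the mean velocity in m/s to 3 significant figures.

For laminar flow, f = 64/Re with Re = ρVD/μ, so Darcy-Weisbach reduces to ΔP = 32μLV/D². Solving for V: V = ΔP·D²/(32μL) = 1.11e+06·(0.0777)²/(32·0.328·1910) = 0.3343 m/s.
Check: Re = ρVD/μ = 1260·0.3343·0.0777/0.328 = 99.78 < 2300, so the laminar assumption holds.

V ≈ 0.334 m/s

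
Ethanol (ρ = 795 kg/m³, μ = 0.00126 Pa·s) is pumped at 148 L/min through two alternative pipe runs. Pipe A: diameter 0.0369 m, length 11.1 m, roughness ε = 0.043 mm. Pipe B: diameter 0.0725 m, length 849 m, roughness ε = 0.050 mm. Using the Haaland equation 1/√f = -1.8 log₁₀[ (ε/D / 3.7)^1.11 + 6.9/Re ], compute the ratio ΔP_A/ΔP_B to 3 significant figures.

Pipe A: V = Q/A = 0.002467/0.001069 = 2.307 m/s; Re = 5.37e+04; ε/D = 0.00117; Haaland → f = 0.02397; ΔP_A = f(L/D)(ρV²/2) = 1.525e+04 Pa.
Pipe B: V = Q/A = 0.002467/0.004128 = 0.5975 m/s; Re = 2.733e+04; ε/D = 0.00069; Haaland → f = 0.02537; ΔP_B = f(L/D)(ρV²/2) = 4.215e+04 Pa.
ΔP_A/ΔP_B = 1.525e+04/4.215e+04 = 0.362.

ΔP_A/ΔP_B ≈ 0.362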